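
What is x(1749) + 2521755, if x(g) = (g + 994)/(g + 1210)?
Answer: 7461875788/2959 ≈ 2.5218e+6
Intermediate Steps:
x(g) = (994 + g)/(1210 + g)
x(1749) + 2521755 = (994 + 1749)/(1210 + 1749) + 2521755 = 2743/2959 + 2521755 = 7461875788/2959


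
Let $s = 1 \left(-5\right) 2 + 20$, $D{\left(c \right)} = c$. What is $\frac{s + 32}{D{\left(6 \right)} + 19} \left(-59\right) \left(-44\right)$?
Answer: $\frac{109032}{25} \approx 4361.3$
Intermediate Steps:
$s = 10$ ($s = \left(-5\right) 2 + 20 = -10 + 20 = 10$)
$\frac{s + 32}{D{\left(6 \right)} + 19} \left(-59\right) \left(-44\right) = \frac{10 + 32}{6 + 19} \left(-59\right) \left(-44\right) = \frac{42}{25} \left(-59\right) \left(-44\right) = \left(- \frac{2478}{25}\right) \left(-44\right) = \frac{109032}{25}$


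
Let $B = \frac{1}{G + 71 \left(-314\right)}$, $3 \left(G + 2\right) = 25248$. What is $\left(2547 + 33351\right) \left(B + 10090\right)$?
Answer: $\frac{2513743072851}{6940} \approx 3.6221 \cdot 10^{8}$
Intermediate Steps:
$G = 8414$ ($G = -2 + \frac{1}{3} \cdot 25248 = -2 + 8416 = 8414$)
$B = - \frac{1}{13880}$ ($B = \frac{1}{8414 + 71 \left(-314\right)} = \frac{1}{8414 - 22294} = \frac{1}{-13880} = - \frac{1}{13880} \approx -7.2046 \cdot 10^{-5}$)
$\left(2547 + 33351\right) \left(B + 10090\right) = \left(2547 + 33351\right) \left(- \frac{1}{13880} + 10090\right) = 35898 \cdot \frac{140049199}{13880} = \frac{2513743072851}{6940}$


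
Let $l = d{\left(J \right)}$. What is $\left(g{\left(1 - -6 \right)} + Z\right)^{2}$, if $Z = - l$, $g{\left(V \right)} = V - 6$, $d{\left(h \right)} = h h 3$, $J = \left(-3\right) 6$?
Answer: $942841$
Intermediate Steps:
$J = -18$
$d{\left(h \right)} = 3 h^{2}$ ($d{\left(h \right)} = h^{2} \cdot 3 = 3 h^{2}$)
$l = 972$ ($l = 3 \left(-18\right)^{2} = 3 \cdot 324 = 972$)
$g{\left(V \right)} = -6 + V$ ($g{\left(V \right)} = V - 6 = -6 + V$)
$Z = -972$ ($Z = \left(-1\right) 972 = -972$)
$\left(g{\left(1 - -6 \right)} + Z\right)^{2} = \left(\left(-6 + \left(1 - -6\right)\right) - 972\right)^{2} = \left(\left(-6 + \left(1 + 6\right)\right) - 972\right)^{2} = \left(\left(-6 + 7\right) - 972\right)^{2} = \left(1 - 972\right)^{2} = \left(-971\right)^{2} = 942841$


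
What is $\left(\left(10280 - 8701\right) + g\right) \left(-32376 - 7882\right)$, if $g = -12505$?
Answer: $439858908$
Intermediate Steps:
$\left(\left(10280 - 8701\right) + g\right) \left(-32376 - 7882\right) = \left(\left(10280 - 8701\right) - 12505\right) \left(-32376 - 7882\right) = \left(1579 - 12505\right) \left(-40258\right) = \left(-10926\right) \left(-40258\right) = 439858908$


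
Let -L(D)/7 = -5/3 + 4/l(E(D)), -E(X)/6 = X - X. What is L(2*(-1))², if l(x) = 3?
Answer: 49/9 ≈ 5.4444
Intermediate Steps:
E(X) = 0 (E(X) = -6*(X - X) = -6*0 = 0)
L(D) = 7/3 (L(D) = -7*(-5/3 + 4/3) = -7*(-⅓) = 7/3)
L(2*(-1))² = (7/3)² = 49/9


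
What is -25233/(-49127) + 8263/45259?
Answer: 119073596/171033761 ≈ 0.69620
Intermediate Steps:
-25233/(-49127) + 8263/45259 = -25233*(-1/49127) + 8263*(1/45259) = 1941/3779 + 8263/45259 = 119073596/171033761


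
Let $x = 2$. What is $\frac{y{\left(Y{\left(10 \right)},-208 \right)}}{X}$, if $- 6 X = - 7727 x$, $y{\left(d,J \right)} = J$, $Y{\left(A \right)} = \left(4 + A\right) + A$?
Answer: $- \frac{624}{7727} \approx -0.080756$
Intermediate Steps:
$Y{\left(A \right)} = 4 + 2 A$
$X = \frac{7727}{3}$ ($X = - \frac{\left(-7727\right) 2}{6} = \left(- \frac{1}{6}\right) \left(-15454\right) = \frac{7727}{3} \approx 2575.7$)
$\frac{y{\left(Y{\left(10 \right)},-208 \right)}}{X} = - \frac{208}{\frac{7727}{3}} = \left(-208\right) \frac{3}{7727} = - \frac{624}{7727}$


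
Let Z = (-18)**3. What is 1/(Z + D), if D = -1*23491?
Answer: -1/29323 ≈ -3.4103e-5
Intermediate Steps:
D = -23491
Z = -5832
1/(Z + D) = 1/(-5832 - 23491) = 1/(-29323) = -1/29323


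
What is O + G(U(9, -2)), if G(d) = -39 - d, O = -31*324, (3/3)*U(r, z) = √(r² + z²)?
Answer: -10083 - √85 ≈ -10092.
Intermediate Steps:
U(r, z) = √(r² + z²)
O = -10044
O + G(U(9, -2)) = -10044 + (-39 - √(9² + (-2)²)) = -10044 + (-39 - √(81 + 4)) = -10044 + (-39 - √85) = -10083 - √85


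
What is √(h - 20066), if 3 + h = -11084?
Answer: I*√31153 ≈ 176.5*I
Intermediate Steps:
h = -11087 (h = -3 - 11084 = -11087)
√(h - 20066) = √(-11087 - 20066) = √(-31153) = I*√31153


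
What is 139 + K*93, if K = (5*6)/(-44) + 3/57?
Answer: 33643/418 ≈ 80.486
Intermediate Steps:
K = -263/418 (K = 30*(-1/44) + 3*(1/57) = -15/22 + 1/19 = -263/418 ≈ -0.62919)
139 + K*93 = 139 - 263/418*93 = 139 - 24459/418 = 33643/418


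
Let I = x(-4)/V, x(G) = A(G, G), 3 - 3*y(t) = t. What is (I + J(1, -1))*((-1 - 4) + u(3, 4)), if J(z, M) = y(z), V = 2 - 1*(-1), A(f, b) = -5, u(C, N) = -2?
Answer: 7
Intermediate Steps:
y(t) = 1 - t/3
V = 3 (V = 2 + 1 = 3)
x(G) = -5
J(z, M) = 1 - z/3
I = -5/3 ≈ -1.6667
(I + J(1, -1))*((-1 - 4) + u(3, 4)) = (-5/3 + (1 - ⅓*1))*((-1 - 4) - 2) = (-5/3 + (1 - ⅓))*(-5 - 2) = (-5/3 + ⅔)*(-7) = -1*(-7) = 7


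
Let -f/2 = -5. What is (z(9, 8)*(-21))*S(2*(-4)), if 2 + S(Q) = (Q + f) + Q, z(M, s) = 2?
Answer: 336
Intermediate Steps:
f = 10 (f = -2*(-5) = 10)
S(Q) = 8 + 2*Q (S(Q) = -2 + ((Q + 10) + Q) = -2 + ((10 + Q) + Q) = -2 + (10 + 2*Q) = 8 + 2*Q)
(z(9, 8)*(-21))*S(2*(-4)) = (2*(-21))*(8 + 2*(2*(-4))) = -42*(8 + 2*(-8)) = -42*(8 - 16) = -42*(-8) = 336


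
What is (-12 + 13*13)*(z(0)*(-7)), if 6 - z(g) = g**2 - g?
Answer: -6594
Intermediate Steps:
z(g) = 6 + g - g**2 (z(g) = 6 - (g**2 - g) = 6 + (g - g**2) = 6 + g - g**2)
(-12 + 13*13)*(z(0)*(-7)) = (-12 + 13*13)*((6 + 0 - 1*0**2)*(-7)) = (-12 + 169)*((6 + 0 - 1*0)*(-7)) = 157*((6 + 0 + 0)*(-7)) = 157*(6*(-7)) = 157*(-42) = -6594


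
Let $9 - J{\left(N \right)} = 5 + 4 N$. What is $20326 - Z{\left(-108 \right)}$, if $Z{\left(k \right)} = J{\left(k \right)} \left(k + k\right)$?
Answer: $114502$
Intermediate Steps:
$J{\left(N \right)} = 4 - 4 N$ ($J{\left(N \right)} = 9 - \left(5 + 4 N\right) = 4 - 4 N$)
$Z{\left(k \right)} = 2 k \left(4 - 4 k\right)$ ($Z{\left(k \right)} = \left(4 - 4 k\right) \left(k + k\right) = \left(4 - 4 k\right) 2 k = 2 k \left(4 - 4 k\right)$)
$20326 - Z{\left(-108 \right)} = 20326 - 8 \left(-108\right) \left(1 - -108\right) = 20326 - 8 \left(-108\right) \left(1 + 108\right) = 20326 - 8 \left(-108\right) 109 = 20326 - -94176 = 20326 + 94176 = 114502$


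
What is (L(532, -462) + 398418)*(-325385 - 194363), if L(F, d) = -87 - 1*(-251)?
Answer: -207162197336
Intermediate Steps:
L(F, d) = 164 (L(F, d) = -87 + 251 = 164)
(L(532, -462) + 398418)*(-325385 - 194363) = (164 + 398418)*(-325385 - 194363) = 398582*(-519748) = -207162197336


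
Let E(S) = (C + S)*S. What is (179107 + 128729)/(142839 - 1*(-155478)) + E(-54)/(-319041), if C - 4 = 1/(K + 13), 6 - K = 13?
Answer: 3607760527/3525013111 ≈ 1.0235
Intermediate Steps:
K = -7 (K = 6 - 1*13 = 6 - 13 = -7)
C = 25/6 (C = 4 + 1/(-7 + 13) = 4 + 1/6 = 4 + ⅙ = 25/6 ≈ 4.1667)
E(S) = S*(25/6 + S) (E(S) = (25/6 + S)*S = S*(25/6 + S))
(179107 + 128729)/(142839 - 1*(-155478)) + E(-54)/(-319041) = (179107 + 128729)/(142839 - 1*(-155478)) + ((⅙)*(-54)*(25 + 6*(-54)))/(-319041) = 307836/(142839 + 155478) + ((⅙)*(-54)*(25 - 324))*(-1/319041) = 307836/298317 + ((⅙)*(-54)*(-299))*(-1/319041) = 307836*(1/298317) + 2691*(-1/319041) = 102612/99439 - 299/35449 = 3607760527/3525013111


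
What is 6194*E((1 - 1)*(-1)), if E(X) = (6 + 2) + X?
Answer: 49552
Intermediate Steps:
E(X) = 8 + X
6194*E((1 - 1)*(-1)) = 6194*(8 + (1 - 1)*(-1)) = 6194*(8 + 0*(-1)) = 6194*(8 + 0) = 6194*8 = 49552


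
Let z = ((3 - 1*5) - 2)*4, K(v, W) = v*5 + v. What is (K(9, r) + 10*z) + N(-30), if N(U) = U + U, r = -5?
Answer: -166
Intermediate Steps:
K(v, W) = 6*v (K(v, W) = 5*v + v = 6*v)
z = -16 (z = ((3 - 5) - 2)*4 = (-2 - 2)*4 = -4*4 = -16)
N(U) = 2*U
(K(9, r) + 10*z) + N(-30) = (6*9 + 10*(-16)) + 2*(-30) = (54 - 160) - 60 = -106 - 60 = -166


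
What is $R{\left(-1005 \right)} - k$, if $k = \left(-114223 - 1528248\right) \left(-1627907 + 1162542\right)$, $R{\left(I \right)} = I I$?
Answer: $-764347506890$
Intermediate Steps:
$R{\left(I \right)} = I^{2}$
$k = 764348516915$ ($k = \left(-1642471\right) \left(-465365\right) = 764348516915$)
$R{\left(-1005 \right)} - k = \left(-1005\right)^{2} - 764348516915 = 1010025 - 764348516915 = -764347506890$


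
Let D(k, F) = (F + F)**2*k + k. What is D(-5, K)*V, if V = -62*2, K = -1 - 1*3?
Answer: 40300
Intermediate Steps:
K = -4 (K = -1 - 3 = -4)
D(k, F) = k + 4*k*F**2 (D(k, F) = (2*F)**2*k + k = (4*F**2)*k + k = 4*k*F**2 + k = k + 4*k*F**2)
V = -124
D(-5, K)*V = -5*(1 + 4*(-4)**2)*(-124) = -5*(1 + 4*16)*(-124) = -5*(1 + 64)*(-124) = -5*65*(-124) = -325*(-124) = 40300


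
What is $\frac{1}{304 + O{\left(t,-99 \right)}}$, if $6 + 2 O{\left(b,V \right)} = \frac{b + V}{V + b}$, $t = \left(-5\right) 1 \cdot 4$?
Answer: $\frac{2}{603} \approx 0.0033167$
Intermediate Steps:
$t = -20$ ($t = \left(-5\right) 4 = -20$)
$O{\left(b,V \right)} = - \frac{5}{2}$ ($O{\left(b,V \right)} = -3 + \frac{\left(b + V\right) \frac{1}{V + b}}{2} = -3 + \frac{\left(V + b\right) \frac{1}{V + b}}{2} = -3 + \frac{1}{2} \cdot 1 = -3 + \frac{1}{2} = - \frac{5}{2}$)
$\frac{1}{304 + O{\left(t,-99 \right)}} = \frac{1}{304 - \frac{5}{2}} = \frac{1}{\frac{603}{2}} = \frac{2}{603}$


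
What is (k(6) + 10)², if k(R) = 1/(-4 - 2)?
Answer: 3481/36 ≈ 96.694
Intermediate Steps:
k(R) = -⅙ (k(R) = 1/(-6) = -⅙)
(k(6) + 10)² = (-⅙ + 10)² = (59/6)² = 3481/36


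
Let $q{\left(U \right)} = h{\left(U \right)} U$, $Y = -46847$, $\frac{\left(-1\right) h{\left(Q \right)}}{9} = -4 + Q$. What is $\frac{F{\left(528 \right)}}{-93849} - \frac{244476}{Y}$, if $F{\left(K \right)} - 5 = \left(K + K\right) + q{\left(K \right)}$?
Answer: $\frac{3403546393}{107232783} \approx 31.74$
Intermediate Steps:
$h{\left(Q \right)} = 36 - 9 Q$ ($h{\left(Q \right)} = - 9 \left(-4 + Q\right) = 36 - 9 Q$)
$q{\left(U \right)} = U \left(36 - 9 U\right)$ ($q{\left(U \right)} = \left(36 - 9 U\right) U = U \left(36 - 9 U\right)$)
$F{\left(K \right)} = 5 + 2 K + 9 K \left(4 - K\right)$ ($F{\left(K \right)} = 5 + \left(\left(K + K\right) + 9 K \left(4 - K\right)\right) = 5 + \left(2 K + 9 K \left(4 - K\right)\right) = 5 + 2 K + 9 K \left(4 - K\right)$)
$\frac{F{\left(528 \right)}}{-93849} - \frac{244476}{Y} = \frac{5 - 9 \cdot 528^{2} + 38 \cdot 528}{-93849} - \frac{244476}{-46847} = \left(5 - 2509056 + 20064\right) \left(- \frac{1}{93849}\right) - - \frac{244476}{46847} = \left(5 - 2509056 + 20064\right) \left(- \frac{1}{93849}\right) + \frac{244476}{46847} = \left(-2488987\right) \left(- \frac{1}{93849}\right) + \frac{244476}{46847} = \frac{60707}{2289} + \frac{244476}{46847} = \frac{3403546393}{107232783}$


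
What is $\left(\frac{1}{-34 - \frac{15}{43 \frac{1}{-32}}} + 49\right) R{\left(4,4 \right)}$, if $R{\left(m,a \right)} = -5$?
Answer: $- \frac{240375}{982} \approx -244.78$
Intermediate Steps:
$\left(\frac{1}{-34 - \frac{15}{43 \frac{1}{-32}}} + 49\right) R{\left(4,4 \right)} = \left(\frac{1}{-34 - \frac{15}{43 \frac{1}{-32}}} + 49\right) \left(-5\right) = \left(\frac{1}{-34 - \frac{15}{43 \left(- \frac{1}{32}\right)}} + 49\right) \left(-5\right) = \left(\frac{1}{-34 - \frac{15}{- \frac{43}{32}}} + 49\right) \left(-5\right) = \left(\frac{1}{-34 - - \frac{480}{43}} + 49\right) \left(-5\right) = \left(\frac{1}{-34 + \frac{480}{43}} + 49\right) \left(-5\right) = \left(\frac{1}{- \frac{982}{43}} + 49\right) \left(-5\right) = \left(- \frac{43}{982} + 49\right) \left(-5\right) = \frac{48075}{982} \left(-5\right) = - \frac{240375}{982}$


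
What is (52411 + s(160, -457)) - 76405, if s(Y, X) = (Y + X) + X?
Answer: -24748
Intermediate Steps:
s(Y, X) = Y + 2*X (s(Y, X) = (X + Y) + X = Y + 2*X)
(52411 + s(160, -457)) - 76405 = (52411 + (160 + 2*(-457))) - 76405 = (52411 + (160 - 914)) - 76405 = (52411 - 754) - 76405 = 51657 - 76405 = -24748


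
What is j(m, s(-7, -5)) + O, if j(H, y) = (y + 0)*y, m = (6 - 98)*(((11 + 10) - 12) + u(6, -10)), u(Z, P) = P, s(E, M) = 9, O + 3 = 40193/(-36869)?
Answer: 2835589/36869 ≈ 76.910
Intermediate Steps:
O = -150800/36869 (O = -3 + 40193/(-36869) = -3 + 40193*(-1/36869) = -3 - 40193/36869 = -150800/36869 ≈ -4.0902)
m = 92 (m = (6 - 98)*(((11 + 10) - 12) - 10) = -92*((21 - 12) - 10) = -92*(9 - 10) = -92*(-1) = 92)
j(H, y) = y² (j(H, y) = y*y = y²)
j(m, s(-7, -5)) + O = 9² - 150800/36869 = 81 - 150800/36869 = 2835589/36869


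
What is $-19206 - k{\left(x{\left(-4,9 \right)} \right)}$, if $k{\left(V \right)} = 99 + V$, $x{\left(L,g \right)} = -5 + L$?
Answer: $-19296$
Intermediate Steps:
$-19206 - k{\left(x{\left(-4,9 \right)} \right)} = -19206 - \left(99 - 9\right) = -19206 - 90 = -19296$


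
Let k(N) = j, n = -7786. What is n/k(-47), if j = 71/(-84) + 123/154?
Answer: 7194264/43 ≈ 1.6731e+5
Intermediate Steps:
j = -43/924 (j = 71*(-1/84) + 123*(1/154) = -71/84 + 123/154 = -43/924 ≈ -0.046537)
k(N) = -43/924
n/k(-47) = -7786/(-43/924) = -7786*(-924/43) = 7194264/43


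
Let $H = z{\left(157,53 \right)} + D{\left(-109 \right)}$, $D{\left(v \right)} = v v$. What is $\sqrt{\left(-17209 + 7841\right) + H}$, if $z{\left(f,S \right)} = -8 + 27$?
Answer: $2 \sqrt{633} \approx 50.319$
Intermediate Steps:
$D{\left(v \right)} = v^{2}$
$z{\left(f,S \right)} = 19$
$H = 11900$ ($H = 19 + \left(-109\right)^{2} = 19 + 11881 = 11900$)
$\sqrt{\left(-17209 + 7841\right) + H} = \sqrt{\left(-17209 + 7841\right) + 11900} = \sqrt{-9368 + 11900} = \sqrt{2532} = 2 \sqrt{633}$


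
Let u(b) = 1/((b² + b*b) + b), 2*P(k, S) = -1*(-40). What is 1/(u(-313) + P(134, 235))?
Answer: 195625/3912501 ≈ 0.050000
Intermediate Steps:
P(k, S) = 20 (P(k, S) = (-1*(-40))/2 = (½)*40 = 20)
u(b) = 1/(b + 2*b²) (u(b) = 1/((b² + b²) + b) = 1/(2*b² + b) = 1/(b + 2*b²))
1/(u(-313) + P(134, 235)) = 1/(1/((-313)*(1 + 2*(-313))) + 20) = 1/(-1/(313*(1 - 626)) + 20) = 1/(-1/313/(-625) + 20) = 1/(-1/313*(-1/625) + 20) = 1/(1/195625 + 20) = 1/(3912501/195625) = 195625/3912501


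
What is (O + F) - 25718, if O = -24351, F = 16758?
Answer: -33311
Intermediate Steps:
(O + F) - 25718 = (-24351 + 16758) - 25718 = -7593 - 25718 = -33311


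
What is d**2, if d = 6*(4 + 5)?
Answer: 2916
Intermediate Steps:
d = 54 (d = 6*9 = 54)
d**2 = 54**2 = 2916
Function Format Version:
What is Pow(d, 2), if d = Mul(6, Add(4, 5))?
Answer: 2916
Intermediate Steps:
d = 54 (d = Mul(6, 9) = 54)
Pow(d, 2) = Pow(54, 2) = 2916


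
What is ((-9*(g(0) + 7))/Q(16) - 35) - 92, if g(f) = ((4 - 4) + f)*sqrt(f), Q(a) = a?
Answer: -2095/16 ≈ -130.94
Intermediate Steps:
g(f) = f**(3/2) (g(f) = (0 + f)*sqrt(f) = f*sqrt(f) = f**(3/2))
((-9*(g(0) + 7))/Q(16) - 35) - 92 = (-9*(0**(3/2) + 7)/16 - 35) - 92 = (-9*(0 + 7)*(1/16) - 35) - 92 = (-9*7*(1/16) - 35) - 92 = (-63*1/16 - 35) - 92 = (-63/16 - 35) - 92 = -623/16 - 92 = -2095/16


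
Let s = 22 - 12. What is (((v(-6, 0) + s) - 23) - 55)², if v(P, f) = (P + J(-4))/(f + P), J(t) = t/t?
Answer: 162409/36 ≈ 4511.4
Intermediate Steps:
J(t) = 1
s = 10
v(P, f) = (1 + P)/(P + f) (v(P, f) = (P + 1)/(f + P) = (1 + P)/(P + f))
(((v(-6, 0) + s) - 23) - 55)² = ((((1 - 6)/(-6 + 0) + 10) - 23) - 55)² = (((-5/(-6) + 10) - 23) - 55)² = (((-⅙*(-5) + 10) - 23) - 55)² = (((⅚ + 10) - 23) - 55)² = ((65/6 - 23) - 55)² = (-73/6 - 55)² = (-403/6)² = 162409/36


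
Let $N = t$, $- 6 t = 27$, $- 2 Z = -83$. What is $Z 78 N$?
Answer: $- \frac{29133}{2} \approx -14567.0$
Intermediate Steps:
$Z = \frac{83}{2}$ ($Z = \left(- \frac{1}{2}\right) \left(-83\right) = \frac{83}{2} \approx 41.5$)
$t = - \frac{9}{2}$ ($t = \left(- \frac{1}{6}\right) 27 = - \frac{9}{2} \approx -4.5$)
$N = - \frac{9}{2} \approx -4.5$
$Z 78 N = \frac{83}{2} \cdot 78 \left(- \frac{9}{2}\right) = 3237 \left(- \frac{9}{2}\right) = - \frac{29133}{2}$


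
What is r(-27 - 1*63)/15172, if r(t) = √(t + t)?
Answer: 3*I*√5/7586 ≈ 0.00088429*I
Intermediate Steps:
r(t) = √2*√t (r(t) = √(2*t) = √2*√t)
r(-27 - 1*63)/15172 = (√2*√(-27 - 1*63))/15172 = (√2*√(-27 - 63))*(1/15172) = (√2*√(-90))*(1/15172) = (√2*(3*I*√10))*(1/15172) = (6*I*√5)*(1/15172) = 3*I*√5/7586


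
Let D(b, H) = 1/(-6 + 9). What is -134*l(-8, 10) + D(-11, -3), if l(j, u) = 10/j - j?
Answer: -5425/6 ≈ -904.17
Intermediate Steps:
l(j, u) = -j + 10/j
D(b, H) = ⅓ (D(b, H) = 1/3 = ⅓)
-134*l(-8, 10) + D(-11, -3) = -134*(-1*(-8) + 10/(-8)) + ⅓ = -134*(8 + 10*(-⅛)) + ⅓ = -134*(8 - 5/4) + ⅓ = -134*27/4 + ⅓ = -1809/2 + ⅓ = -5425/6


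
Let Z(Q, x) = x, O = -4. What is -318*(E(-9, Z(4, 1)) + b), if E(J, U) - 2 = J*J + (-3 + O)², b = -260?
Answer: 40704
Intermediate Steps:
E(J, U) = 51 + J² (E(J, U) = 2 + (J*J + (-3 - 4)²) = 2 + (J² + (-7)²) = 2 + (J² + 49) = 2 + (49 + J²) = 51 + J²)
-318*(E(-9, Z(4, 1)) + b) = -318*((51 + (-9)²) - 260) = -318*((51 + 81) - 260) = -318*(132 - 260) = -318*(-128) = 40704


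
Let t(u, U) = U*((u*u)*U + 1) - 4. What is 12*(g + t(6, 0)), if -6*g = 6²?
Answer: -120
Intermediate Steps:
g = -6 (g = -⅙*6² = -⅙*36 = -6)
t(u, U) = -4 + U*(1 + U*u²) (t(u, U) = U*(u²*U + 1) - 4 = U*(U*u² + 1) - 4 = U*(1 + U*u²) - 4 = -4 + U*(1 + U*u²))
12*(g + t(6, 0)) = 12*(-6 + (-4 + 0 + 0²*6²)) = 12*(-6 + (-4 + 0 + 0*36)) = 12*(-6 + (-4 + 0 + 0)) = 12*(-6 - 4) = 12*(-10) = -120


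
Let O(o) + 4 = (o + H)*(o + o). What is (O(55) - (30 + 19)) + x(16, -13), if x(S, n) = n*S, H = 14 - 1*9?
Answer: 6339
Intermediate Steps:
H = 5 (H = 14 - 9 = 5)
x(S, n) = S*n
O(o) = -4 + 2*o*(5 + o) (O(o) = -4 + (o + 5)*(o + o) = -4 + (5 + o)*(2*o) = -4 + 2*o*(5 + o))
(O(55) - (30 + 19)) + x(16, -13) = ((-4 + 2*55² + 10*55) - (30 + 19)) + 16*(-13) = ((-4 + 2*3025 + 550) - 1*49) - 208 = ((-4 + 6050 + 550) - 49) - 208 = (6596 - 49) - 208 = 6547 - 208 = 6339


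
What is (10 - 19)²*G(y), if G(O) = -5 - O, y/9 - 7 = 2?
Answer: -6966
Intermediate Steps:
y = 81 (y = 63 + 9*2 = 63 + 18 = 81)
(10 - 19)²*G(y) = (10 - 19)²*(-5 - 1*81) = (-9)²*(-5 - 81) = 81*(-86) = -6966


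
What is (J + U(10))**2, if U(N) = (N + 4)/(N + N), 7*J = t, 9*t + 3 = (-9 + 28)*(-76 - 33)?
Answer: 412049401/396900 ≈ 1038.2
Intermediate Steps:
t = -2074/9 (t = -1/3 + ((-9 + 28)*(-76 - 33))/9 = -1/3 + (19*(-109))/9 = -1/3 + (1/9)*(-2071) = -1/3 - 2071/9 = -2074/9 ≈ -230.44)
J = -2074/63 (J = (1/7)*(-2074/9) = -2074/63 ≈ -32.921)
U(N) = (4 + N)/(2*N) (U(N) = (4 + N)/((2*N)) = (4 + N)*(1/(2*N)) = (4 + N)/(2*N))
(J + U(10))**2 = (-2074/63 + (1/2)*(4 + 10)/10)**2 = (-2074/63 + (1/2)*(1/10)*14)**2 = (-2074/63 + 7/10)**2 = (-20299/630)**2 = 412049401/396900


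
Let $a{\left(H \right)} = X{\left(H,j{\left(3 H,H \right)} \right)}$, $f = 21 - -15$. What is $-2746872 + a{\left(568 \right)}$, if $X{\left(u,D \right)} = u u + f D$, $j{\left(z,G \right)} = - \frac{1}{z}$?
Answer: $- \frac{344243219}{142} \approx -2.4242 \cdot 10^{6}$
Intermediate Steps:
$f = 36$ ($f = 21 + 15 = 36$)
$X{\left(u,D \right)} = u^{2} + 36 D$ ($X{\left(u,D \right)} = u u + 36 D = u^{2} + 36 D$)
$a{\left(H \right)} = H^{2} - \frac{12}{H}$ ($a{\left(H \right)} = H^{2} + 36 \left(- \frac{1}{3 H}\right) = H^{2} - \frac{12}{H}$)
$-2746872 + a{\left(568 \right)} = -2746872 + \frac{-12 + 568^{3}}{568} = -2746872 + \frac{-12 + 183250432}{568} = -2746872 + \frac{1}{568} \cdot 183250420 = -2746872 + \frac{45812605}{142} = - \frac{344243219}{142}$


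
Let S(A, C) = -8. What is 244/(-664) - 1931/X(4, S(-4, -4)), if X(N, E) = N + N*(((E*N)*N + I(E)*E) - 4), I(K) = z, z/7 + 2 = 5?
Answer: 123795/99268 ≈ 1.2471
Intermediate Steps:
z = 21 (z = -14 + 7*5 = -14 + 35 = 21)
I(K) = 21
X(N, E) = N + N*(-4 + 21*E + E*N**2) (X(N, E) = N + N*(((E*N)*N + 21*E) - 4) = N + N*((E*N**2 + 21*E) - 4) = N + N*((21*E + E*N**2) - 4) = N + N*(-4 + 21*E + E*N**2))
244/(-664) - 1931/X(4, S(-4, -4)) = 244/(-664) - 1931*1/(4*(-3 + 21*(-8) - 8*4**2)) = 244*(-1/664) - 1931*1/(4*(-3 - 168 - 8*16)) = -61/166 - 1931*1/(4*(-3 - 168 - 128)) = -61/166 - 1931/(4*(-299)) = -61/166 - 1931/(-1196) = -61/166 - 1931*(-1/1196) = -61/166 + 1931/1196 = 123795/99268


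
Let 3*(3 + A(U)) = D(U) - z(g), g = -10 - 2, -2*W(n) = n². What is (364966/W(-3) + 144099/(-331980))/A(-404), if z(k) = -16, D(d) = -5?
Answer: -80774707417/663960 ≈ -1.2166e+5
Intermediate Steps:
W(n) = -n²/2
g = -12
A(U) = ⅔ (A(U) = -3 + (-5 - 1*(-16))/3 = -3 + (-5 + 16)/3 = -3 + (⅓)*11 = -3 + 11/3 = ⅔)
(364966/W(-3) + 144099/(-331980))/A(-404) = (364966/((-½*(-3)²)) + 144099/(-331980))/(⅔) = (364966/((-½*9)) + 144099*(-1/331980))*(3/2) = (364966/(-9/2) - 48033/110660)*(3/2) = (364966*(-2/9) - 48033/110660)*(3/2) = (-729932/9 - 48033/110660)*(3/2) = -80774707417/995940*3/2 = -80774707417/663960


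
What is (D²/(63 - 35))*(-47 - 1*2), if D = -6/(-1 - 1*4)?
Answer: -63/25 ≈ -2.5200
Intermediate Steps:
D = 6/5 (D = -6/(-1 - 4) = -6/(-5) = -6*(-⅕) = 6/5 ≈ 1.2000)
(D²/(63 - 35))*(-47 - 1*2) = ((6/5)²/(63 - 35))*(-47 - 1*2) = ((36/25)/28)*(-47 - 2) = ((1/28)*(36/25))*(-49) = (9/175)*(-49) = -63/25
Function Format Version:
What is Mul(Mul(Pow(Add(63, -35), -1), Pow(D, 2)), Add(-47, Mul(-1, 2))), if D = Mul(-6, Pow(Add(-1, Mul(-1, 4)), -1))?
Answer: Rational(-63, 25) ≈ -2.5200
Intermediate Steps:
D = Rational(6, 5) (D = Mul(-6, Pow(Add(-1, -4), -1)) = Mul(-6, Pow(-5, -1)) = Mul(-6, Rational(-1, 5)) = Rational(6, 5) ≈ 1.2000)
Mul(Mul(Pow(Add(63, -35), -1), Pow(D, 2)), Add(-47, Mul(-1, 2))) = Mul(Mul(Pow(Add(63, -35), -1), Pow(Rational(6, 5), 2)), Add(-47, Mul(-1, 2))) = Mul(Mul(Pow(28, -1), Rational(36, 25)), Add(-47, -2)) = Mul(Mul(Rational(1, 28), Rational(36, 25)), -49) = Mul(Rational(9, 175), -49) = Rational(-63, 25)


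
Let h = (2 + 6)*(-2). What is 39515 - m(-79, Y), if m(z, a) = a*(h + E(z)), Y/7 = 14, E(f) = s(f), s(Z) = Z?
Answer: 48825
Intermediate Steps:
E(f) = f
Y = 98 (Y = 7*14 = 98)
h = -16 (h = 8*(-2) = -16)
m(z, a) = a*(-16 + z)
39515 - m(-79, Y) = 39515 - 98*(-16 - 79) = 39515 - 98*(-95) = 39515 - 1*(-9310) = 39515 + 9310 = 48825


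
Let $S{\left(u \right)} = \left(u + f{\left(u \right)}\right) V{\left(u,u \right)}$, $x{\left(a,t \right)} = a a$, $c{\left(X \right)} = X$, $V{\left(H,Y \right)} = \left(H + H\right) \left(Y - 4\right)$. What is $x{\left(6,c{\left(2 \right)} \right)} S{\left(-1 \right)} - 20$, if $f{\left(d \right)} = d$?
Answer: $-740$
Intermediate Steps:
$V{\left(H,Y \right)} = 2 H \left(-4 + Y\right)$
$x{\left(a,t \right)} = a^{2}$
$S{\left(u \right)} = 4 u^{2} \left(-4 + u\right)$ ($S{\left(u \right)} = \left(u + u\right) 2 u \left(-4 + u\right) = 2 u 2 u \left(-4 + u\right) = 4 u^{2} \left(-4 + u\right)$)
$x{\left(6,c{\left(2 \right)} \right)} S{\left(-1 \right)} - 20 = 6^{2} \cdot 4 \left(-1\right)^{2} \left(-4 - 1\right) - 20 = 36 \cdot 4 \cdot 1 \left(-5\right) - 20 = 36 \left(-20\right) - 20 = -720 - 20 = -740$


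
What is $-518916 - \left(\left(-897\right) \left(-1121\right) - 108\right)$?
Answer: $-1524345$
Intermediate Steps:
$-518916 - \left(\left(-897\right) \left(-1121\right) - 108\right) = -518916 - \left(1005537 - 108\right) = -518916 - 1005429 = -1524345$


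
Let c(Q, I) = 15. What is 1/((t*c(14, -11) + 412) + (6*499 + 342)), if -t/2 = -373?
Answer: 1/14938 ≈ 6.6943e-5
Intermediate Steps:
t = 746 (t = -2*(-373) = 746)
1/((t*c(14, -11) + 412) + (6*499 + 342)) = 1/((746*15 + 412) + (6*499 + 342)) = 1/((11190 + 412) + (2994 + 342)) = 1/(11602 + 3336) = 1/14938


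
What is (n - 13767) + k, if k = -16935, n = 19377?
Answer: -11325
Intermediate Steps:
(n - 13767) + k = (19377 - 13767) - 16935 = 5610 - 16935 = -11325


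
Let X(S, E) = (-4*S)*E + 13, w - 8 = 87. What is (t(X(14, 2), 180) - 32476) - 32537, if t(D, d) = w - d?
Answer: -65098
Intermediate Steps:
w = 95 (w = 8 + 87 = 95)
X(S, E) = 13 - 4*E*S (X(S, E) = -4*E*S + 13 = 13 - 4*E*S)
t(D, d) = 95 - d
(t(X(14, 2), 180) - 32476) - 32537 = ((95 - 1*180) - 32476) - 32537 = ((95 - 180) - 32476) - 32537 = (-85 - 32476) - 32537 = -32561 - 32537 = -65098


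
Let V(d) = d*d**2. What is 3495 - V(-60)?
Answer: 219495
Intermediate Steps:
V(d) = d**3
3495 - V(-60) = 3495 - 1*(-60)**3 = 3495 - 1*(-216000) = 3495 + 216000 = 219495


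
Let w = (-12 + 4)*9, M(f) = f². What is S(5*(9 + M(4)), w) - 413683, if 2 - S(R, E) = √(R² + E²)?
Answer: -413681 - √20809 ≈ -4.1383e+5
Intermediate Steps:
w = -72 (w = -8*9 = -72)
S(R, E) = 2 - √(E² + R²) (S(R, E) = 2 - √(R² + E²) = 2 - √(E² + R²))
S(5*(9 + M(4)), w) - 413683 = (2 - √((-72)² + (5*(9 + 4²))²)) - 413683 = (2 - √(5184 + (5*(9 + 16))²)) - 413683 = (2 - √(5184 + (5*25)²)) - 413683 = (2 - √(5184 + 125²)) - 413683 = (2 - √(5184 + 15625)) - 413683 = (2 - √20809) - 413683 = -413681 - √20809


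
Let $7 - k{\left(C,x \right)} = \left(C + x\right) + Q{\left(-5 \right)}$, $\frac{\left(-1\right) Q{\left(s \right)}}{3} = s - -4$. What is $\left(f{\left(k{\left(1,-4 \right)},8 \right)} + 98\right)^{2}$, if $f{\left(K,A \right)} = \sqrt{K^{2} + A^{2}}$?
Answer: $\left(98 + \sqrt{113}\right)^{2} \approx 11801.0$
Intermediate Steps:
$Q{\left(s \right)} = -12 - 3 s$ ($Q{\left(s \right)} = - 3 \left(s - -4\right) = - 3 \left(s + 4\right) = - 3 \left(4 + s\right) = -12 - 3 s$)
$k{\left(C,x \right)} = 4 - C - x$ ($k{\left(C,x \right)} = 7 - \left(\left(C + x\right) - -3\right) = 7 - \left(\left(C + x\right) + \left(-12 + 15\right)\right) = 7 - \left(\left(C + x\right) + 3\right) = 7 - \left(3 + C + x\right) = 4 - C - x$)
$f{\left(K,A \right)} = \sqrt{A^{2} + K^{2}}$
$\left(f{\left(k{\left(1,-4 \right)},8 \right)} + 98\right)^{2} = \left(\sqrt{8^{2} + \left(4 - 1 - -4\right)^{2}} + 98\right)^{2} = \left(\sqrt{64 + \left(4 - 1 + 4\right)^{2}} + 98\right)^{2} = \left(\sqrt{64 + 7^{2}} + 98\right)^{2} = \left(\sqrt{64 + 49} + 98\right)^{2} = \left(\sqrt{113} + 98\right)^{2} = \left(98 + \sqrt{113}\right)^{2}$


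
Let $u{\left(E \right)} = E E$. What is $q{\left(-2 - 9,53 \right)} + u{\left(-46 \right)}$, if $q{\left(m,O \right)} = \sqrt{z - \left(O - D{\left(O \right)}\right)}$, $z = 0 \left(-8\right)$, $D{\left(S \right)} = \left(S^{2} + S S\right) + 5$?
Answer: $2116 + \sqrt{5570} \approx 2190.6$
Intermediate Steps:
$u{\left(E \right)} = E^{2}$
$D{\left(S \right)} = 5 + 2 S^{2}$ ($D{\left(S \right)} = \left(S^{2} + S^{2}\right) + 5 = 2 S^{2} + 5 = 5 + 2 S^{2}$)
$z = 0$
$q{\left(m,O \right)} = \sqrt{5 - O + 2 O^{2}}$ ($q{\left(m,O \right)} = \sqrt{0 - \left(-5 + O - 2 O^{2}\right)} = \sqrt{0 + \left(5 - O + 2 O^{2}\right)} = \sqrt{5 - O + 2 O^{2}}$)
$q{\left(-2 - 9,53 \right)} + u{\left(-46 \right)} = \sqrt{5 - 53 + 2 \cdot 53^{2}} + \left(-46\right)^{2} = \sqrt{5 - 53 + 2 \cdot 2809} + 2116 = \sqrt{5 - 53 + 5618} + 2116 = \sqrt{5570} + 2116 = 2116 + \sqrt{5570}$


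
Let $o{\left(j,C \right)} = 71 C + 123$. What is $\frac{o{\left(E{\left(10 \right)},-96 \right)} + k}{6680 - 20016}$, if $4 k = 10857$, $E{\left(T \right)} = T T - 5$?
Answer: $\frac{15915}{53344} \approx 0.29835$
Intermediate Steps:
$E{\left(T \right)} = -5 + T^{2}$ ($E{\left(T \right)} = T^{2} - 5 = -5 + T^{2}$)
$o{\left(j,C \right)} = 123 + 71 C$
$k = \frac{10857}{4}$ ($k = \frac{1}{4} \cdot 10857 = \frac{10857}{4} \approx 2714.3$)
$\frac{o{\left(E{\left(10 \right)},-96 \right)} + k}{6680 - 20016} = \frac{\left(123 + 71 \left(-96\right)\right) + \frac{10857}{4}}{6680 - 20016} = \frac{\left(123 - 6816\right) + \frac{10857}{4}}{-13336} = \left(-6693 + \frac{10857}{4}\right) \left(- \frac{1}{13336}\right) = \left(- \frac{15915}{4}\right) \left(- \frac{1}{13336}\right) = \frac{15915}{53344}$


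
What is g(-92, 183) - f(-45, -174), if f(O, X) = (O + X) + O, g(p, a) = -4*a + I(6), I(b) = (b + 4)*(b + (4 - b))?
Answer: -428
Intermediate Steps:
I(b) = 16 + 4*b (I(b) = (4 + b)*4 = 16 + 4*b)
g(p, a) = 40 - 4*a (g(p, a) = -4*a + (16 + 4*6) = -4*a + (16 + 24) = -4*a + 40 = 40 - 4*a)
f(O, X) = X + 2*O
g(-92, 183) - f(-45, -174) = (40 - 4*183) - (-174 + 2*(-45)) = (40 - 732) - (-174 - 90) = -692 - 1*(-264) = -692 + 264 = -428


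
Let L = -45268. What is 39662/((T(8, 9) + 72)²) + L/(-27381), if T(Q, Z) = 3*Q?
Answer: 250529185/42057216 ≈ 5.9569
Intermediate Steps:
39662/((T(8, 9) + 72)²) + L/(-27381) = 39662/((3*8 + 72)²) - 45268/(-27381) = 39662/((24 + 72)²) - 45268*(-1/27381) = 39662/(96²) + 45268/27381 = 39662/9216 + 45268/27381 = 39662*(1/9216) + 45268/27381 = 19831/4608 + 45268/27381 = 250529185/42057216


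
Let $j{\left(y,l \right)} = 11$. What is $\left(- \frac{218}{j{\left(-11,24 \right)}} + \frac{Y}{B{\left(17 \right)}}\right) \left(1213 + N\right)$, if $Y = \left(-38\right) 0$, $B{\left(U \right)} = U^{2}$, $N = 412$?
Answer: $- \frac{354250}{11} \approx -32205.0$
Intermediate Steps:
$Y = 0$
$\left(- \frac{218}{j{\left(-11,24 \right)}} + \frac{Y}{B{\left(17 \right)}}\right) \left(1213 + N\right) = \left(- \frac{218}{11} + \frac{0}{17^{2}}\right) \left(1213 + 412\right) = \left(\left(-218\right) \frac{1}{11} + \frac{0}{289}\right) 1625 = \left(- \frac{218}{11} + 0 \cdot \frac{1}{289}\right) 1625 = \left(- \frac{218}{11} + 0\right) 1625 = \left(- \frac{218}{11}\right) 1625 = - \frac{354250}{11}$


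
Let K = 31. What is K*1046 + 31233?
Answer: 63659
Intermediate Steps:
K*1046 + 31233 = 31*1046 + 31233 = 32426 + 31233 = 63659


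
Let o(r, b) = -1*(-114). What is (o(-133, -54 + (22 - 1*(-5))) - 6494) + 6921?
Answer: 541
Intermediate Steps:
o(r, b) = 114
(o(-133, -54 + (22 - 1*(-5))) - 6494) + 6921 = (114 - 6494) + 6921 = -6380 + 6921 = 541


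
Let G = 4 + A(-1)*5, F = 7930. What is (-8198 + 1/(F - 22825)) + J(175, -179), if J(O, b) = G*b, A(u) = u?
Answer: -119443006/14895 ≈ -8019.0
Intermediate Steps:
G = -1 (G = 4 - 1*5 = 4 - 5 = -1)
J(O, b) = -b
(-8198 + 1/(F - 22825)) + J(175, -179) = (-8198 + 1/(7930 - 22825)) - 1*(-179) = (-8198 + 1/(-14895)) + 179 = (-8198 - 1/14895) + 179 = -122109211/14895 + 179 = -119443006/14895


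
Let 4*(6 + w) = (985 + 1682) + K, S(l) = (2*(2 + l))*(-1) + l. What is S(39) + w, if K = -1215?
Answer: 314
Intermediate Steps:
S(l) = -4 - l (S(l) = (4 + 2*l)*(-1) + l = (-4 - 2*l) + l = -4 - l)
w = 357 (w = -6 + ((985 + 1682) - 1215)/4 = -6 + (2667 - 1215)/4 = -6 + (¼)*1452 = -6 + 363 = 357)
S(39) + w = (-4 - 1*39) + 357 = (-4 - 39) + 357 = -43 + 357 = 314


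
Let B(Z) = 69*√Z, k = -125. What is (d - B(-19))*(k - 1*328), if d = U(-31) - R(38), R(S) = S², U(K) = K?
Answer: 668175 + 31257*I*√19 ≈ 6.6818e+5 + 1.3625e+5*I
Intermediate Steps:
d = -1475 (d = -31 - 1*38² = -31 - 1*1444 = -31 - 1444 = -1475)
(d - B(-19))*(k - 1*328) = (-1475 - 69*√(-19))*(-125 - 1*328) = (-1475 - 69*I*√19)*(-125 - 328) = (-1475 - 69*I*√19)*(-453) = 668175 + 31257*I*√19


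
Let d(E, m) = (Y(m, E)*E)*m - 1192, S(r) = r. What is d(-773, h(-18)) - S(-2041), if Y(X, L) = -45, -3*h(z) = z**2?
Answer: -3755931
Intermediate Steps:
h(z) = -z**2/3
d(E, m) = -1192 - 45*E*m (d(E, m) = (-45*E)*m - 1192 = -45*E*m - 1192 = -1192 - 45*E*m)
d(-773, h(-18)) - S(-2041) = (-1192 - 45*(-773)*(-1/3*(-18)**2)) - 1*(-2041) = (-1192 - 45*(-773)*(-1/3*324)) + 2041 = (-1192 - 45*(-773)*(-108)) + 2041 = (-1192 - 3756780) + 2041 = -3757972 + 2041 = -3755931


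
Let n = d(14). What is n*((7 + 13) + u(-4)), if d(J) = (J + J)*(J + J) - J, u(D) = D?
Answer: 12320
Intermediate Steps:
d(J) = -J + 4*J² (d(J) = (2*J)*(2*J) - J = 4*J² - J = -J + 4*J²)
n = 770 (n = 14*(-1 + 4*14) = 14*(-1 + 56) = 14*55 = 770)
n*((7 + 13) + u(-4)) = 770*((7 + 13) - 4) = 770*(20 - 4) = 770*16 = 12320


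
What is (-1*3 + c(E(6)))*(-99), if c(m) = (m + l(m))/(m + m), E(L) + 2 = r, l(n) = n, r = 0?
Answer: 198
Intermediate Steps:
E(L) = -2 (E(L) = -2 + 0 = -2)
c(m) = 1 (c(m) = (m + m)/(m + m) = (2*m)/((2*m)) = (2*m)*(1/(2*m)) = 1)
(-1*3 + c(E(6)))*(-99) = (-1*3 + 1)*(-99) = (-3 + 1)*(-99) = -2*(-99) = 198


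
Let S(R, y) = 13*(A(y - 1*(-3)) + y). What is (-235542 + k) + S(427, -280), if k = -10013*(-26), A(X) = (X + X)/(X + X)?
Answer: 21169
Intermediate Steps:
A(X) = 1 (A(X) = (2*X)/((2*X)) = (2*X)*(1/(2*X)) = 1)
S(R, y) = 13 + 13*y (S(R, y) = 13*(1 + y) = 13 + 13*y)
k = 260338
(-235542 + k) + S(427, -280) = (-235542 + 260338) + (13 + 13*(-280)) = 24796 + (13 - 3640) = 24796 - 3627 = 21169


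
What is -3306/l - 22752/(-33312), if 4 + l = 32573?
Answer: 6571671/11301443 ≈ 0.58149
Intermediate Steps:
l = 32569 (l = -4 + 32573 = 32569)
-3306/l - 22752/(-33312) = -3306/32569 - 22752/(-33312) = -3306*1/32569 - 22752*(-1/33312) = -3306/32569 + 237/347 = 6571671/11301443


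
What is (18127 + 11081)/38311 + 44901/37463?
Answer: 2814421515/1435244993 ≈ 1.9609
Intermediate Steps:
(18127 + 11081)/38311 + 44901/37463 = 29208*(1/38311) + 44901*(1/37463) = 29208/38311 + 44901/37463 = 2814421515/1435244993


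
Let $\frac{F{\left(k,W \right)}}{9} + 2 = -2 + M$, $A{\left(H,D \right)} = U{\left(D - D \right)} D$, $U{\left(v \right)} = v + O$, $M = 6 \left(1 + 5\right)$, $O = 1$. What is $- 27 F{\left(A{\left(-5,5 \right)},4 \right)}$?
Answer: $-7776$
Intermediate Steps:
$M = 36$ ($M = 6 \cdot 6 = 36$)
$U{\left(v \right)} = 1 + v$ ($U{\left(v \right)} = v + 1 = 1 + v$)
$A{\left(H,D \right)} = D$ ($A{\left(H,D \right)} = \left(1 + \left(D - D\right)\right) D = \left(1 + 0\right) D = 1 D = D$)
$F{\left(k,W \right)} = 288$ ($F{\left(k,W \right)} = -18 + 9 \left(-2 + 36\right) = -18 + 9 \cdot 34 = -18 + 306 = 288$)
$- 27 F{\left(A{\left(-5,5 \right)},4 \right)} = \left(-27\right) 288 = -7776$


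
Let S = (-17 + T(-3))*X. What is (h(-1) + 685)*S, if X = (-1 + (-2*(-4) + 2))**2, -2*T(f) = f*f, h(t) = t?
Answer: -1191186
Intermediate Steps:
T(f) = -f**2/2 (T(f) = -f*f/2 = -f**2/2)
X = 81 (X = (-1 + (8 + 2))**2 = (-1 + 10)**2 = 9**2 = 81)
S = -3483/2 (S = (-17 - 1/2*(-3)**2)*81 = (-17 - 1/2*9)*81 = (-17 - 9/2)*81 = -43/2*81 = -3483/2 ≈ -1741.5)
(h(-1) + 685)*S = (-1 + 685)*(-3483/2) = 684*(-3483/2) = -1191186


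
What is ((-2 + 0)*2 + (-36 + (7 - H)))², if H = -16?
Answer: 289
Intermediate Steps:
((-2 + 0)*2 + (-36 + (7 - H)))² = ((-2 + 0)*2 + (-36 + (7 - 1*(-16))))² = (-2*2 + (-36 + (7 + 16)))² = (-4 + (-36 + 23))² = (-4 - 13)² = (-17)² = 289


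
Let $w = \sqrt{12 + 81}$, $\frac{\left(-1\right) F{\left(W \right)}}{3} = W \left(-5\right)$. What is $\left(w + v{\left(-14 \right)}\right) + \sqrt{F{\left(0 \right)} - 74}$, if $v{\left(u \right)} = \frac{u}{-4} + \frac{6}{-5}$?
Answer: $\frac{23}{10} + \sqrt{93} + i \sqrt{74} \approx 11.944 + 8.6023 i$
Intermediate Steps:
$v{\left(u \right)} = - \frac{6}{5} - \frac{u}{4}$ ($v{\left(u \right)} = u \left(- \frac{1}{4}\right) + 6 \left(- \frac{1}{5}\right) = - \frac{u}{4} - \frac{6}{5} = - \frac{6}{5} - \frac{u}{4}$)
$F{\left(W \right)} = 15 W$ ($F{\left(W \right)} = - 3 W \left(-5\right) = - 3 \left(- 5 W\right) = 15 W$)
$w = \sqrt{93} \approx 9.6436$
$\left(w + v{\left(-14 \right)}\right) + \sqrt{F{\left(0 \right)} - 74} = \left(\sqrt{93} - - \frac{23}{10}\right) + \sqrt{15 \cdot 0 - 74} = \left(\sqrt{93} + \left(- \frac{6}{5} + \frac{7}{2}\right)\right) + \sqrt{0 - 74} = \left(\sqrt{93} + \frac{23}{10}\right) + \sqrt{-74} = \left(\frac{23}{10} + \sqrt{93}\right) + i \sqrt{74} = \frac{23}{10} + \sqrt{93} + i \sqrt{74}$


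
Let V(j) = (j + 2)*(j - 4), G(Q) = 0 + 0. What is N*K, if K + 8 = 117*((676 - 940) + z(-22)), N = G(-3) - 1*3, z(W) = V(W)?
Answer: -89832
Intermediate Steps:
G(Q) = 0
V(j) = (-4 + j)*(2 + j) (V(j) = (2 + j)*(-4 + j) = (-4 + j)*(2 + j))
z(W) = -8 + W**2 - 2*W
N = -3 (N = 0 - 1*3 = 0 - 3 = -3)
K = 29944 (K = -8 + 117*((676 - 940) + (-8 + (-22)**2 - 2*(-22))) = -8 + 117*(-264 + (-8 + 484 + 44)) = -8 + 117*(-264 + 520) = -8 + 117*256 = -8 + 29952 = 29944)
N*K = -3*29944 = -89832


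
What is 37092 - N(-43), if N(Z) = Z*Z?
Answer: 35243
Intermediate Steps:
N(Z) = Z**2
37092 - N(-43) = 37092 - 1*(-43)**2 = 37092 - 1*1849 = 37092 - 1849 = 35243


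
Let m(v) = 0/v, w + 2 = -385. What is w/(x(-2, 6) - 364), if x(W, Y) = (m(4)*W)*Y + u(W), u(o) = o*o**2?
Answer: 129/124 ≈ 1.0403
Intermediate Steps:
w = -387 (w = -2 - 385 = -387)
m(v) = 0
u(o) = o**3
x(W, Y) = W**3 (x(W, Y) = (0*W)*Y + W**3 = 0*Y + W**3 = 0 + W**3 = W**3)
w/(x(-2, 6) - 364) = -387/((-2)**3 - 364) = -387/(-8 - 364) = -387/(-372) = -387*(-1/372) = 129/124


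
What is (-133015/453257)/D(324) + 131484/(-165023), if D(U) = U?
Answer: -19331068592057/24234496891164 ≈ -0.79767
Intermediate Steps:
(-133015/453257)/D(324) + 131484/(-165023) = -133015/453257/324 + 131484/(-165023) = -133015*1/453257*(1/324) + 131484*(-1/165023) = -133015/453257*1/324 - 131484/165023 = -133015/146855268 - 131484/165023 = -19331068592057/24234496891164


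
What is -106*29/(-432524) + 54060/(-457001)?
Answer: -10988713183/98831950262 ≈ -0.11119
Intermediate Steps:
-106*29/(-432524) + 54060/(-457001) = -3074*(-1/432524) + 54060*(-1/457001) = 1537/216262 - 54060/457001 = -10988713183/98831950262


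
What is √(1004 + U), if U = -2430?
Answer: I*√1426 ≈ 37.762*I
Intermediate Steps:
√(1004 + U) = √(1004 - 2430) = √(-1426) = I*√1426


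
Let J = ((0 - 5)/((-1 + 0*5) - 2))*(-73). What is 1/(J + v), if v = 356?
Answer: 3/703 ≈ 0.0042674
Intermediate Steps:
J = -365/3 (J = -5/((-1 + 0) - 2)*(-73) = -5/(-1 - 2)*(-73) = -5/(-3)*(-73) = -5*(-1/3)*(-73) = (5/3)*(-73) = -365/3 ≈ -121.67)
1/(J + v) = 1/(-365/3 + 356) = 1/(703/3) = 3/703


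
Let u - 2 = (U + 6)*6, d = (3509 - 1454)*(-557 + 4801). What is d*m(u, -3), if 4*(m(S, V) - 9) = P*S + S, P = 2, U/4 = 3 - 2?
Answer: 484038810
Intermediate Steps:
U = 4 (U = 4*(3 - 2) = 4*1 = 4)
d = 8721420 (d = 2055*4244 = 8721420)
u = 62 (u = 2 + (4 + 6)*6 = 2 + 10*6 = 2 + 60 = 62)
m(S, V) = 9 + 3*S/4 (m(S, V) = 9 + (2*S + S)/4 = 9 + (3*S)/4 = 9 + 3*S/4)
d*m(u, -3) = 8721420*(9 + (3/4)*62) = 8721420*(9 + 93/2) = 8721420*(111/2) = 484038810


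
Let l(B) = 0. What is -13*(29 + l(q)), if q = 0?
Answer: -377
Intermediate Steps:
-13*(29 + l(q)) = -13*(29 + 0) = -13*29 = -377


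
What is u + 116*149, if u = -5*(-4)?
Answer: 17304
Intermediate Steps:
u = 20
u + 116*149 = 20 + 116*149 = 20 + 17284 = 17304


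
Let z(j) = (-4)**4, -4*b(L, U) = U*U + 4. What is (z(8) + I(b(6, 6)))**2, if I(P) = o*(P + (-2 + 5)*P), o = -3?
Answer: 141376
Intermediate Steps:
b(L, U) = -1 - U**2/4 (b(L, U) = -(U*U + 4)/4 = -(U**2 + 4)/4 = -(4 + U**2)/4 = -1 - U**2/4)
z(j) = 256
I(P) = -12*P (I(P) = -3*(P + (-2 + 5)*P) = -3*(P + 3*P) = -12*P)
(z(8) + I(b(6, 6)))**2 = (256 - 12*(-1 - 1/4*6**2))**2 = (256 - 12*(-1 - 1/4*36))**2 = (256 - 12*(-1 - 9))**2 = (256 - 12*(-10))**2 = (256 + 120)**2 = 376**2 = 141376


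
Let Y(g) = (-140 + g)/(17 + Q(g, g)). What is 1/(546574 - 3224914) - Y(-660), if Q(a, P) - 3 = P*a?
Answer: 107111819/58336923540 ≈ 0.0018361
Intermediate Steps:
Q(a, P) = 3 + P*a
Y(g) = (-140 + g)/(20 + g²) (Y(g) = (-140 + g)/(17 + (3 + g*g)) = (-140 + g)/(17 + (3 + g²)) = (-140 + g)/(20 + g²))
1/(546574 - 3224914) - Y(-660) = 1/(546574 - 3224914) - (-140 - 660)/(20 + (-660)²) = 1/(-2678340) - (-800)/(20 + 435600) = -1/2678340 - (-800)/435620 = -1/2678340 - 1*(-40/21781) = -1/2678340 + 40/21781 = 107111819/58336923540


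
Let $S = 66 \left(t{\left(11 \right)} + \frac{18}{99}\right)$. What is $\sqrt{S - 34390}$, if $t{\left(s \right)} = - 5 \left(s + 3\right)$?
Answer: $i \sqrt{38998} \approx 197.48 i$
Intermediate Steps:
$t{\left(s \right)} = -15 - 5 s$ ($t{\left(s \right)} = - 5 \left(3 + s\right) = -15 - 5 s$)
$S = -4608$ ($S = 66 \left(\left(-15 - 55\right) + \frac{18}{99}\right) = 66 \left(\left(-15 - 55\right) + 18 \cdot \frac{1}{99}\right) = 66 \left(-70 + \frac{2}{11}\right) = 66 \left(- \frac{768}{11}\right) = -4608$)
$\sqrt{S - 34390} = \sqrt{-4608 - 34390} = \sqrt{-38998} = i \sqrt{38998}$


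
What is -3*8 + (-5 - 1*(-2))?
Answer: -27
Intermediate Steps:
-3*8 + (-5 - 1*(-2)) = -24 + (-5 + 2) = -24 - 3 = -27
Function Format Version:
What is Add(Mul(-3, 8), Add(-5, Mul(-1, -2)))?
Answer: -27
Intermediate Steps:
Add(Mul(-3, 8), Add(-5, Mul(-1, -2))) = Add(-24, Add(-5, 2)) = Add(-24, -3) = -27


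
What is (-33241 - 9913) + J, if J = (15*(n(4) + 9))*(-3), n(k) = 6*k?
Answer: -44639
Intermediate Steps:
J = -1485 (J = (15*(6*4 + 9))*(-3) = (15*(24 + 9))*(-3) = (15*33)*(-3) = 495*(-3) = -1485)
(-33241 - 9913) + J = (-33241 - 9913) - 1485 = -43154 - 1485 = -44639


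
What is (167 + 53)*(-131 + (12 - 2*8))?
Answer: -29700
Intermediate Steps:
(167 + 53)*(-131 + (12 - 2*8)) = 220*(-131 + (12 - 16)) = 220*(-131 - 4) = 220*(-135) = -29700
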